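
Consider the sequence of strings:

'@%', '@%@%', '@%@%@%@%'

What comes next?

s(k+1) = s(k)·s(k) — each term doubles the last.
So the next term is two copies of @%@%@%@%.

@%@%@%@%@%@%@%@%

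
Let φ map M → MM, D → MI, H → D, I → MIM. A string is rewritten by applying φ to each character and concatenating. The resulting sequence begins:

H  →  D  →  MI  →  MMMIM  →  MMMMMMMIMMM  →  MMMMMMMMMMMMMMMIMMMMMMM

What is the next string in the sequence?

MMMMMMMMMMMMMMMMMMMMMMMMMMMMMMMIMMMMMMMMMMMMMMM

φ(MMMMMMMMMMMMMMMIMMMMMMM) expands symbol-by-symbol to MM MM MM MM MM MM MM MM MM MM MM MM MM MM MM MIM MM MM MM MM MM MM MM; joining the 23 pieces gives the next term.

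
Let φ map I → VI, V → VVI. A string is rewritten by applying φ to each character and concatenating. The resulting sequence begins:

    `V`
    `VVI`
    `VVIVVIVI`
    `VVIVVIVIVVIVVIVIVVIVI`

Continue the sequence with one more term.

VVIVVIVIVVIVVIVIVVIVIVVIVVIVIVVIVVIVIVVIVIVVIVVIVIVVIVI

Replace each of the 21 characters of VVIVVIVIVVIVVIVIVVIVI in place — VVI VVI VI VVI VVI VI VVI VI VVI VVI VI VVI VVI VI VVI VI VVI VVI VI VVI VI — and concatenate.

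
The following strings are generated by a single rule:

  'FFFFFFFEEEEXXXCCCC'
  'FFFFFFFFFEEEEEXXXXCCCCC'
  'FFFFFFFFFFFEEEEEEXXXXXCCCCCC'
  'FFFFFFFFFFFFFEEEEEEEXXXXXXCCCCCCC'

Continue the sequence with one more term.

FFFFFFFFFFFFFFFEEEEEEEEXXXXXXXCCCCCCCC

Term n consists of 2n+1 F's, followed by n+1 E's, followed by n X's, followed by n+1 C's, where the shown terms are n = 3, 4, 5, 6.
Setting n = 7 gives 15, 8, 7, 8 characters in each block.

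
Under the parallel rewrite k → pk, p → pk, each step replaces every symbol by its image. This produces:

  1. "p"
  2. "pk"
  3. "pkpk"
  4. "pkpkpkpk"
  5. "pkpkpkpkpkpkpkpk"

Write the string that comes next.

pkpkpkpkpkpkpkpkpkpkpkpkpkpkpkpk

Applying the rule to each of the 16 symbols of pkpkpkpkpkpkpkpk gives the pieces pk pk pk pk pk pk pk pk pk pk pk pk pk pk pk pk, which concatenate to the answer.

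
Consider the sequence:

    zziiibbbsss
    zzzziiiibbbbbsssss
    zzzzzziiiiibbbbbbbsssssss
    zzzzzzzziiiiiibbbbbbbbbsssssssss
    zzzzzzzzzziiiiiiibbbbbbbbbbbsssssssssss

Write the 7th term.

The n-th term is 2n z's then n+2 i's then 2n+1 b's then 2n+1 s's (n = 1, 2, …).
Setting n = 7 gives 14, 9, 15, 15 characters in each block.

zzzzzzzzzzzzzziiiiiiiiibbbbbbbbbbbbbbbsssssssssssssss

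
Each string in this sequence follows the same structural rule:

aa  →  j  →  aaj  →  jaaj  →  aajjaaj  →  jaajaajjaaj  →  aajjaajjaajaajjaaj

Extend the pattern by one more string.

jaajaajjaajaajjaajjaajaajjaaj

This is a Fibonacci-style word recurrence s(k) = s(k−2)·s(k−1): e.g. aa·j = aaj.
Continuing: jaajaajjaaj · aajjaajjaajaajjaaj gives term 8.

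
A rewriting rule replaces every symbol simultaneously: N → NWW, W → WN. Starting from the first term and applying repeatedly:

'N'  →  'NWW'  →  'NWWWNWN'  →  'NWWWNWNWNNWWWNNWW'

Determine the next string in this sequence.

Rewriting the 17 symbols of NWWWNWNWNNWWWNNWW one by one yields NWW WN WN WN NWW WN NWW WN NWW NWW WN WN WN NWW NWW WN WN; concatenated:

NWWWNWNWNNWWWNNWWWNNWWNWWWNWNWNNWWNWWWNWN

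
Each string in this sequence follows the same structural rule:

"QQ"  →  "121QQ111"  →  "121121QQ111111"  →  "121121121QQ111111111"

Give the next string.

121121121121QQ111111111111

s(k+1) = 121·s(k)·111, so each term gains 121 as a prefix and 111 as a suffix.
So the next term is 121·121121121QQ111111111·111.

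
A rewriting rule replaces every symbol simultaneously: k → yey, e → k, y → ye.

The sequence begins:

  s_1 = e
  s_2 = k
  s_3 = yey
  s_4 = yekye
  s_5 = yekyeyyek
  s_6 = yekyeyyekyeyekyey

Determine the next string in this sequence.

yekyeyyekyeyekyeyyekyekyeyyekye

Replace each of the 17 characters of yekyeyyekyeyekyey in place — ye k yey ye k ye ye k yey ye k ye k yey ye k ye — and concatenate.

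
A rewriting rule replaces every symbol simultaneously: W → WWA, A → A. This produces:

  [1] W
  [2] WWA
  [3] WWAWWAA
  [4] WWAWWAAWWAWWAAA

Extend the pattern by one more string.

Applying the rule to each of the 15 symbols of WWAWWAAWWAWWAAA gives the pieces WWA WWA A WWA WWA A A WWA WWA A WWA WWA A A A, which concatenate to the answer.

WWAWWAAWWAWWAAAWWAWWAAWWAWWAAAA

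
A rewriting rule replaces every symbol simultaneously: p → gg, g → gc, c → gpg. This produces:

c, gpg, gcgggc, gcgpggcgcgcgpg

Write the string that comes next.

gcgpggcgggcgcgpggcgpggcgpggcgggc

Replace each of the 14 characters of gcgpggcgcgcgpg in place — gc gpg gc gg gc gc gpg gc gpg gc gpg gc gg gc — and concatenate.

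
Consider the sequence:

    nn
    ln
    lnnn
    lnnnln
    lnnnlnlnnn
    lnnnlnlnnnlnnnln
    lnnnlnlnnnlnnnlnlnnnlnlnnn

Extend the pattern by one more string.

Each term (from the third on) is the previous term followed by the one before it: term 3 = ln·nn = lnnn.
The next term joins lnnnlnlnnnlnnnlnlnnnlnlnnn and lnnnlnlnnnlnnnln.

lnnnlnlnnnlnnnlnlnnnlnlnnnlnnnlnlnnnlnnnln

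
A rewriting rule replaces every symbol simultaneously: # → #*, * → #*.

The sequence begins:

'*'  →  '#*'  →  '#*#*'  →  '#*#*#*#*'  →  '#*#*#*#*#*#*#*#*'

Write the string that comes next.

φ(#*#*#*#*#*#*#*#*) expands symbol-by-symbol to #* #* #* #* #* #* #* #* #* #* #* #* #* #* #* #*; joining the 16 pieces gives the next term.

#*#*#*#*#*#*#*#*#*#*#*#*#*#*#*#*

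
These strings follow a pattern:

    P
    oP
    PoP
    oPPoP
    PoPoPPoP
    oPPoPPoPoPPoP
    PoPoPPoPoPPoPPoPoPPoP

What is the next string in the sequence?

From term 3 onward, concatenate the second-to-last term with the last: P·oP = PoP, oP·PoP = oPPoP, …
Continuing: oPPoPPoPoPPoP · PoPoPPoPoPPoPPoPoPPoP gives term 8.

oPPoPPoPoPPoPPoPoPPoPoPPoPPoPoPPoP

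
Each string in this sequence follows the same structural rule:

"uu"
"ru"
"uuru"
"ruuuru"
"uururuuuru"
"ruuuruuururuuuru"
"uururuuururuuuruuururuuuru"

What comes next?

ruuuruuururuuuruuururuuururuuuruuururuuuru

From term 3 onward, concatenate the second-to-last term with the last: uu·ru = uuru, ru·uuru = ruuuru, …
Continuing: ruuuruuururuuuru · uururuuururuuuruuururuuuru gives term 8.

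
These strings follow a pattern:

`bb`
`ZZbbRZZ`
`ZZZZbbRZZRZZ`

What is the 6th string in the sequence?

Every step adds ZZ to the front and RZZ to the end of the previous string.
From ZZZZbbRZZRZZ, 3 further steps: ZZZZbbRZZRZZ → ZZZZZZbbRZZRZZRZZ → ZZZZZZZZbbRZZRZZRZZRZZ → (answer).

ZZZZZZZZZZbbRZZRZZRZZRZZRZZ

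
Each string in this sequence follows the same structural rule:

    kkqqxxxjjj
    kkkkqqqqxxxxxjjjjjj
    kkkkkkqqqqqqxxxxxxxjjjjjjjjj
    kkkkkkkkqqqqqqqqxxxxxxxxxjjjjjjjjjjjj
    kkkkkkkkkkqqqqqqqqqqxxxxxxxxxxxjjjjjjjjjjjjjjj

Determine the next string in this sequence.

kkkkkkkkkkkkqqqqqqqqqqqqxxxxxxxxxxxxxjjjjjjjjjjjjjjjjjj

Each string has the form k^{2n} q^{2n} x^{2n+1} j^{3n} (n = 1, 2, …).
For the next term, n = 6, so the run lengths are 12, 12, 13, 18.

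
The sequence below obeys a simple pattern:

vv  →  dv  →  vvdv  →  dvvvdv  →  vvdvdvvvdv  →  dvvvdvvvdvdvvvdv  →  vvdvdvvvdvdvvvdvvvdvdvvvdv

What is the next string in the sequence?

dvvvdvvvdvdvvvdvvvdvdvvvdvdvvvdvvvdvdvvvdv

Each term (from the third on) is the two preceding terms concatenated in order: term 3 = vv·dv = vvdv.
The next term joins dvvvdvvvdvdvvvdv and vvdvdvvvdvdvvvdvvvdvdvvvdv.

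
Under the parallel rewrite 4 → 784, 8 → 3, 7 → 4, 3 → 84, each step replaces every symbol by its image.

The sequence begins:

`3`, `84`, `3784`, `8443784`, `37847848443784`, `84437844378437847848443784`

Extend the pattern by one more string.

Rewriting the 26 symbols of 84437844378437847848443784 one by one yields 3 784 784 84 4 3 784 784 84 4 3 784 84 4 3 784 4 3 784 3 784 784 84 4 3 784; concatenated:

37847848443784784844378484437844378437847848443784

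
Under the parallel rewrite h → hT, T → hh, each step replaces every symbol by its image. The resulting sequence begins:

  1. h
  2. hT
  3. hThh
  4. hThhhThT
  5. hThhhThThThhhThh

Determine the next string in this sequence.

Applying the rule to each of the 16 symbols of hThhhThThThhhThh gives the pieces hT hh hT hT hT hh hT hh hT hh hT hT hT hh hT hT, which concatenate to the answer.

hThhhThThThhhThhhThhhThThThhhThT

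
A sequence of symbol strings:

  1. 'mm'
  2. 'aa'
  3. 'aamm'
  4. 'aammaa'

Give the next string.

aammaaaamm

From term 3 onward, concatenate the last term with the second-to-last: aa·mm = aamm, aamm·aa = aammaa, …
So term 5 is aammaa·aamm.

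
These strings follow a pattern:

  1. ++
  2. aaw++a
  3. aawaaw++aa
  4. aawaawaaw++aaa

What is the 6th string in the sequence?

Every step adds aaw to the front and a to the end of the previous string.
From aawaawaaw++aaa, 2 further steps: aawaawaaw++aaa → aawaawaawaaw++aaaa → (answer).

aawaawaawaawaaw++aaaaa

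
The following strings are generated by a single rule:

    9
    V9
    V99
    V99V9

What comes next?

This is a Fibonacci-style word recurrence s(k) = s(k−1)·s(k−2): e.g. V9·9 = V99.
Continuing: V99V9 · V99 gives term 5.

V99V9V99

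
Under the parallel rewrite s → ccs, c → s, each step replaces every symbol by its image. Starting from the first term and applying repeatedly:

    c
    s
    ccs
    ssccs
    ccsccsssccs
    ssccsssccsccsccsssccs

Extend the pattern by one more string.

Rewriting the 21 symbols of ssccsssccsccsccsssccs one by one yields ccs ccs s s ccs ccs ccs s s ccs s s ccs s s ccs ccs ccs s s ccs; concatenated:

ccsccsssccsccsccsssccsssccsssccsccsccsssccs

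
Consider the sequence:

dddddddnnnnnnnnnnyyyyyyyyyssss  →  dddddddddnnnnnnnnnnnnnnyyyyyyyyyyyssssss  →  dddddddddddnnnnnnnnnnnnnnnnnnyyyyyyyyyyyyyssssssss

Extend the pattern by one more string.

The n-th term is 2n+1 d's then 4n-2 n's then 2n+3 y's then 2n-2 s's, where the shown terms are n = 3, 4, 5.
For the next term, n = 6, so the run lengths are 13, 22, 15, 10.

dddddddddddddnnnnnnnnnnnnnnnnnnnnnnyyyyyyyyyyyyyyyssssssssss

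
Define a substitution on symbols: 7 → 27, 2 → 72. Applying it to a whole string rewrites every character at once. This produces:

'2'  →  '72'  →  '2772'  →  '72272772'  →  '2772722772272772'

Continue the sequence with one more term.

72272772277272272772722772272772

Applying the rule to each of the 16 symbols of 2772722772272772 gives the pieces 72 27 27 72 27 72 72 27 27 72 72 27 72 27 27 72, which concatenate to the answer.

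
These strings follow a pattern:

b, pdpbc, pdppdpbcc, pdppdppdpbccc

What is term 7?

pdppdppdppdppdppdpbcccccc

Each term wraps the previous one in pdp on the left and c on the right.
From pdppdppdpbccc, 3 further steps: pdppdppdpbccc → pdppdppdppdpbcccc → pdppdppdppdppdpbccccc → (answer).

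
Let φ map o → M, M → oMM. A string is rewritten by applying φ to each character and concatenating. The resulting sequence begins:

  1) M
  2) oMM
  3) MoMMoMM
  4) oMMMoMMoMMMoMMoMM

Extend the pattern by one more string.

φ(oMMMoMMoMMMoMMoMM) expands symbol-by-symbol to M oMM oMM oMM M oMM oMM M oMM oMM oMM M oMM oMM M oMM oMM; joining the 17 pieces gives the next term.

MoMMoMMoMMMoMMoMMMoMMoMMoMMMoMMoMMMoMMoMM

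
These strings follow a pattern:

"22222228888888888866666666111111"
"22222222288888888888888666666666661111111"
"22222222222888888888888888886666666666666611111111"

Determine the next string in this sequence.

Each string has the form 2^{2n+1} 8^{3n+2} 6^{3n-1} 1^{n+3}, where the shown terms are n = 3, 4, 5.
At n = 6 the blocks have lengths 13, 20, 17, 9.

22222222222228888888888888888888866666666666666666111111111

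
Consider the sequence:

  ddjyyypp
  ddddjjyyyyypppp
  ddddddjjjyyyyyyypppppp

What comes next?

ddddddddjjjjyyyyyyyyypppppppp

The n-th term is 2n d's then n j's then 2n+1 y's then 2n p's (n = 1, 2, …).
Setting n = 4 gives 8, 4, 9, 8 characters in each block.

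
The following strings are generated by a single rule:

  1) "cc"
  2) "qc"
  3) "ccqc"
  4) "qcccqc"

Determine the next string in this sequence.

ccqcqcccqc

From term 3 onward, concatenate the second-to-last term with the last: cc·qc = ccqc, qc·ccqc = qcccqc, …
The next term joins ccqc and qcccqc.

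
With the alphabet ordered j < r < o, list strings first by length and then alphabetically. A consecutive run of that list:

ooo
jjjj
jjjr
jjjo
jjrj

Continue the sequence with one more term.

The successor of jjrj increments the rightmost position that isn't already o and resets every position after it to j.

jjrr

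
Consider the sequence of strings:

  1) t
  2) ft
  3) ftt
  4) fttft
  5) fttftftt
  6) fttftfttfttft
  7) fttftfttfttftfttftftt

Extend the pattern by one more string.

From term 3 onward, concatenate the last term with the second-to-last: ft·t = ftt, ftt·ft = fttft, …
Continuing: fttftfttfttftfttftftt · fttftfttfttft gives term 8.

fttftfttfttftfttftfttfttftfttfttft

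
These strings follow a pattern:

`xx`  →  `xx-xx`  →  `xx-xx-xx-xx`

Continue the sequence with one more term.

xx-xx-xx-xx-xx-xx-xx-xx

s(k+1) = s(k)·-·s(k) — each term doubles the last with '-' between the halves.
So the next term is two copies of xx-xx-xx-xx with '-' between the halves.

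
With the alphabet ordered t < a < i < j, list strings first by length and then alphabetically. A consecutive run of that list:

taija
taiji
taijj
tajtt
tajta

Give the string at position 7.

Continuing the enumeration 2 steps past tajta: tajta → tajti → (answer).

tajtj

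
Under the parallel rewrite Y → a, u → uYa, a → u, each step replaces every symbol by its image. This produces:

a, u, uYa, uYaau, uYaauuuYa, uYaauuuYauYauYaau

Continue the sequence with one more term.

φ(uYaauuuYauYauYaau) expands symbol-by-symbol to uYa a u u uYa uYa uYa a u uYa a u uYa a u u uYa; joining the 17 pieces gives the next term.

uYaauuuYauYauYaauuYaauuYaauuuYa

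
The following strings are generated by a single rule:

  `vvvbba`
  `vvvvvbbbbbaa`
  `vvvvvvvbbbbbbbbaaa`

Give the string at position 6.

Each string has the form v^{2n+1} b^{3n-1} a^{n} (n = 1, 2, …).
For term 6, n = 6, so the run lengths are 13, 17, 6.

vvvvvvvvvvvvvbbbbbbbbbbbbbbbbbaaaaaa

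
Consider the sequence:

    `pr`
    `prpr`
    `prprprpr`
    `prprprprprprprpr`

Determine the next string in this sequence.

Each string is two copies of the previous one concatenated.
Doubling prprprprprprprpr:

prprprprprprprprprprprprprprprpr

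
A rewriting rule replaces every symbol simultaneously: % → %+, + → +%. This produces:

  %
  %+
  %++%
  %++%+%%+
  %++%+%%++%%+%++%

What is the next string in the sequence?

Rewriting the 16 symbols of %++%+%%++%%+%++% one by one yields %+ +% +% %+ +% %+ %+ +% +% %+ %+ +% %+ +% +% %+; concatenated:

%++%+%%++%%+%++%+%%+%++%%++%+%%+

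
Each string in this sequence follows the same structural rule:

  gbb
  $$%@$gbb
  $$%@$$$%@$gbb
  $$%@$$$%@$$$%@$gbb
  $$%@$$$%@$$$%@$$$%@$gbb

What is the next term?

Each term is the previous one with $$%@$ prepended.
Applying this once more to $$%@$$$%@$$$%@$$$%@$gbb:

$$%@$$$%@$$$%@$$$%@$$$%@$gbb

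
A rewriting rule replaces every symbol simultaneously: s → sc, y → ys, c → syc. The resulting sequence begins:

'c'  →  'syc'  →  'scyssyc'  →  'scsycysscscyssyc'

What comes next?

Rewriting the 16 symbols of scsycysscscyssyc one by one yields sc syc sc ys syc ys sc sc syc sc syc ys sc sc ys syc; concatenated:

scsycscyssycysscscsycscsycysscscyssyc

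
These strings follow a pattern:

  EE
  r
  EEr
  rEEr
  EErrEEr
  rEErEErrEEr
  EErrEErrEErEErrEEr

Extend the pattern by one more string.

rEErEErrEErEErrEErrEErEErrEEr

This is a Fibonacci-style word recurrence s(k) = s(k−2)·s(k−1): e.g. EE·r = EEr.
So term 8 is rEErEErrEEr·EErrEErrEErEErrEEr.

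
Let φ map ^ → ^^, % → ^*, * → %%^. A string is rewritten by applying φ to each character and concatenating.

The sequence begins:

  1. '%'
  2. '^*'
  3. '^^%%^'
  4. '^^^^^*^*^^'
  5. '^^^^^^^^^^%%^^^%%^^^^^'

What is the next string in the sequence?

^^^^^^^^^^^^^^^^^^^^^*^*^^^^^^^*^*^^^^^^^^^^

Applying the rule to each of the 22 symbols of ^^^^^^^^^^%%^^^%%^^^^^ gives the pieces ^^ ^^ ^^ ^^ ^^ ^^ ^^ ^^ ^^ ^^ ^* ^* ^^ ^^ ^^ ^* ^* ^^ ^^ ^^ ^^ ^^, which concatenate to the answer.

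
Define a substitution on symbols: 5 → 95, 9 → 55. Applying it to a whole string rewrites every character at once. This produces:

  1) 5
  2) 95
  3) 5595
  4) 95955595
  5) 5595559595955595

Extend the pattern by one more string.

Rewriting the 16 symbols of 5595559595955595 one by one yields 95 95 55 95 95 95 55 95 55 95 55 95 95 95 55 95; concatenated:

95955595959555955595559595955595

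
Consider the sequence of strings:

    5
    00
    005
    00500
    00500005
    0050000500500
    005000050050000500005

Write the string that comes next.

0050000500500005000050050000500500

From term 3 onward, concatenate the last term with the second-to-last: 00·5 = 005, 005·00 = 00500, …
So term 8 is 005000050050000500005·0050000500500.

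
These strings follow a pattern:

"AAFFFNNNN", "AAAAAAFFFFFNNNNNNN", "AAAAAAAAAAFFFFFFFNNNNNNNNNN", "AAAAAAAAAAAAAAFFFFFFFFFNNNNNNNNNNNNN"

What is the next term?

The n-th term is 4n-2 A's then 2n+1 F's then 3n+1 N's (n = 1, 2, …).
At n = 5 the blocks have lengths 18, 11, 16.

AAAAAAAAAAAAAAAAAAFFFFFFFFFFFNNNNNNNNNNNNNNNN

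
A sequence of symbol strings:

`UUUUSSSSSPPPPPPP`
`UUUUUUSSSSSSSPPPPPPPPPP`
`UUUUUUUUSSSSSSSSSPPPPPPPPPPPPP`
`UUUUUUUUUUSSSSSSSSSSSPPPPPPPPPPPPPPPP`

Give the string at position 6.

Reading off run lengths: U runs 4, 6, 8, 10; S runs 5, 7, 9, 11; P runs 7, 10, 13, 16 — each is linear in n, where the shown terms are n = 2, 3, 4, 5.
For term 6, n = 7, so the run lengths are 14, 15, 22.

UUUUUUUUUUUUUUSSSSSSSSSSSSSSSPPPPPPPPPPPPPPPPPPPPPP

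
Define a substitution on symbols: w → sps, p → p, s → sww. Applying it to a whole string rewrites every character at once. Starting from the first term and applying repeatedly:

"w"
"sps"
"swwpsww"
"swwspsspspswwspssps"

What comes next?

swwspsspsswwpswwswwpswwpswwspsspsswwpswwswwpsww

Replace each of the 19 characters of swwspsspspswwspssps in place — sww sps sps sww p sww sww p sww p sww sps sps sww p sww sww p sww — and concatenate.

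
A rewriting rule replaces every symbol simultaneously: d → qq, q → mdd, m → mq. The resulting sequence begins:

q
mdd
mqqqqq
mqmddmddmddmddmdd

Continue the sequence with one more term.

mqmddmqqqqqmqqqqqmqqqqqmqqqqqmqqqqq

Replace each of the 17 characters of mqmddmddmddmddmdd in place — mq mdd mq qq qq mq qq qq mq qq qq mq qq qq mq qq qq — and concatenate.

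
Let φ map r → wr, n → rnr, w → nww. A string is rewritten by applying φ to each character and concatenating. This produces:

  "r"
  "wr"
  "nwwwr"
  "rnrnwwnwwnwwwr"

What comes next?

wrrnrwrrnrnwwnwwrnrnwwnwwrnrnwwnwwnwwwr

Applying the rule to each of the 14 symbols of rnrnwwnwwnwwwr gives the pieces wr rnr wr rnr nww nww rnr nww nww rnr nww nww nww wr, which concatenate to the answer.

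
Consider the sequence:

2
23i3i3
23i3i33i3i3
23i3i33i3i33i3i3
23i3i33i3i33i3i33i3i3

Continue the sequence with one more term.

Each term is the previous one with 3i3i3 appended.
One more step from 23i3i33i3i33i3i33i3i3 gives the answer.

23i3i33i3i33i3i33i3i33i3i3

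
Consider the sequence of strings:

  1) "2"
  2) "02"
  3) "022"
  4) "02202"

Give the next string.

From term 3 onward, concatenate the last term with the second-to-last: 02·2 = 022, 022·02 = 02202, …
The next term joins 02202 and 022.

02202022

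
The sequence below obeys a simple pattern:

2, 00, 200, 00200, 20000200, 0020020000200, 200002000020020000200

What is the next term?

0020020000200200002000020020000200

This is a Fibonacci-style word recurrence s(k) = s(k−2)·s(k−1): e.g. 2·00 = 200.
The next term joins 0020020000200 and 200002000020020000200.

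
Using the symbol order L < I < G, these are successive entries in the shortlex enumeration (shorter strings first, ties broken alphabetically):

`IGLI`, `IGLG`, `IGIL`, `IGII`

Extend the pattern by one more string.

IGIG

Treat IGII as a base-3 numeral over the given alphabet and add one, carrying through any trailing G's.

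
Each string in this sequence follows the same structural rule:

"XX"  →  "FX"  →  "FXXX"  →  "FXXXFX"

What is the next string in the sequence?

This is a Fibonacci-style word recurrence s(k) = s(k−1)·s(k−2): e.g. FX·XX = FXXX.
So term 5 is FXXXFX·FXXX.

FXXXFXFXXX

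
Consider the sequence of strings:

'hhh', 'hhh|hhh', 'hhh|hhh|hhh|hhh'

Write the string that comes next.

hhh|hhh|hhh|hhh|hhh|hhh|hhh|hhh

Every step duplicates the string with '|' between the halves.
One more doubling of hhh|hhh|hhh|hhh gives the answer.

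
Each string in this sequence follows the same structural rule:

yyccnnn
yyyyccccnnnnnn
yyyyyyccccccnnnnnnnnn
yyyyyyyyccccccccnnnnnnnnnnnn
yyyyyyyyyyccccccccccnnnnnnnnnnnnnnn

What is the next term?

yyyyyyyyyyyyccccccccccccnnnnnnnnnnnnnnnnnn

The n-th term is 2n y's then 2n c's then 3n n's (n = 1, 2, …).
At n = 6 the blocks have lengths 12, 12, 18.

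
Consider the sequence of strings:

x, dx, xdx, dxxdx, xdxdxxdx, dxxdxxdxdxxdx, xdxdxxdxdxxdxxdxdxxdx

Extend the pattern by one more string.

This is a Fibonacci-style word recurrence s(k) = s(k−2)·s(k−1): e.g. x·dx = xdx.
The next term joins dxxdxxdxdxxdx and xdxdxxdxdxxdxxdxdxxdx.

dxxdxxdxdxxdxxdxdxxdxdxxdxxdxdxxdx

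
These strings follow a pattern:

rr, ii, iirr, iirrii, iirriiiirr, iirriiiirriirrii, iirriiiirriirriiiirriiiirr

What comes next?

iirriiiirriirriiiirriiiirriirriiiirriirrii

Each term (from the third on) is the previous term followed by the one before it: term 3 = ii·rr = iirr.
Continuing: iirriiiirriirriiiirriiiirr · iirriiiirriirrii gives term 8.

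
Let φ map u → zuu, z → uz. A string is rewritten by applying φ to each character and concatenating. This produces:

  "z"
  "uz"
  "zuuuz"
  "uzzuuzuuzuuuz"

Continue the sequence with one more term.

zuuuzuzzuuzuuuzzuuzuuuzzuuzuuzuuuz

φ(uzzuuzuuzuuuz) expands symbol-by-symbol to zuu uz uz zuu zuu uz zuu zuu uz zuu zuu zuu uz; joining the 13 pieces gives the next term.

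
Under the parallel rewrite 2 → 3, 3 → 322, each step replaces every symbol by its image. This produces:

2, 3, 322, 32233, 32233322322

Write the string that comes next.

322333223223223332233

Rewriting each symbol of 32233322322: 3→322, 2→3, 2→3, 3→322, 3→322, 3→322, 2→3, 2→3, 3→322, 2→3, 2→3, which concatenates to 322 3 3 322 322 322 3 3 322 3 3.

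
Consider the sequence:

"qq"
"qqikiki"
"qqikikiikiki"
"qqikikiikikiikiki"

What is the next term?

qqikikiikikiikikiikiki

Every step adds ikiki to the end: s(k+1) = s(k)·ikiki.
So the next term is qqikikiikikiikiki·ikiki.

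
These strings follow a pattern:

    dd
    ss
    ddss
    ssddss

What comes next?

Each term (from the third on) is the two preceding terms concatenated in order: term 3 = dd·ss = ddss.
So term 5 is ddss·ssddss.

ddssssddss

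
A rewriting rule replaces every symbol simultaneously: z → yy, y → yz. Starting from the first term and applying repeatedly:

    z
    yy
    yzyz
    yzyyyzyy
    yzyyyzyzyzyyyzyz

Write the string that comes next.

Rewriting the 16 symbols of yzyyyzyzyzyyyzyz one by one yields yz yy yz yz yz yy yz yy yz yy yz yz yz yy yz yy; concatenated:

yzyyyzyzyzyyyzyyyzyyyzyzyzyyyzyy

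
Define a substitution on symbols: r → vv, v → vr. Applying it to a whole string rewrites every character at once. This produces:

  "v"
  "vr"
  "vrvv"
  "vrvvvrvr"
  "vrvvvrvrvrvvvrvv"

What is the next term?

Replace each of the 16 characters of vrvvvrvrvrvvvrvv in place — vr vv vr vr vr vv vr vv vr vv vr vr vr vv vr vr — and concatenate.

vrvvvrvrvrvvvrvvvrvvvrvrvrvvvrvr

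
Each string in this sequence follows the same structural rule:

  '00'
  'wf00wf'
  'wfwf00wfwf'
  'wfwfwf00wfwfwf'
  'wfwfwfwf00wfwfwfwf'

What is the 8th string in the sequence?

wfwfwfwfwfwfwf00wfwfwfwfwfwfwf

Each term wraps the previous one in wf on the left and wf on the right.
From wfwfwfwf00wfwfwfwf, 3 further steps: wfwfwfwf00wfwfwfwf → wfwfwfwfwf00wfwfwfwfwf → wfwfwfwfwfwf00wfwfwfwfwfwf → (answer).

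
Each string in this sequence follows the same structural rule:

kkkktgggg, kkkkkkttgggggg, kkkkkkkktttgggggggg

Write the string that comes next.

Reading off run lengths: k runs 4, 6, 8; t runs 1, 2, 3; g runs 4, 6, 8 — each is linear in n, where the shown terms are n = 2, 3, 4.
At n = 5 the blocks have lengths 10, 4, 10.

kkkkkkkkkkttttgggggggggg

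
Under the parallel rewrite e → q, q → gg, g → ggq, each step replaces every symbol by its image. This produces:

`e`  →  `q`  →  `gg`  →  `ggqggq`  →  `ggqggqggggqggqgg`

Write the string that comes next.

φ(ggqggqggggqggqgg) expands symbol-by-symbol to ggq ggq gg ggq ggq gg ggq ggq ggq ggq gg ggq ggq gg ggq ggq; joining the 16 pieces gives the next term.

ggqggqggggqggqggggqggqggqggqggggqggqggggqggq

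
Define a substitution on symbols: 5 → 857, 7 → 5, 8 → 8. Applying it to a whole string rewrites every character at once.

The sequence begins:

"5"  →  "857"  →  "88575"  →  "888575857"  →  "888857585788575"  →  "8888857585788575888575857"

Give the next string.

88888857585788575888575857888857585788575

Applying the rule to each of the 25 symbols of 8888857585788575888575857 gives the pieces 8 8 8 8 8 857 5 857 8 857 5 8 8 857 5 857 8 8 8 857 5 857 8 857 5, which concatenate to the answer.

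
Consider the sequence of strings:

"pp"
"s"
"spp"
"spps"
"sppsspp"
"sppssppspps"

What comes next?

From term 3 onward, concatenate the last term with the second-to-last: s·pp = spp, spp·s = spps, …
So term 7 is sppssppspps·sppsspp.

sppssppsppssppsspp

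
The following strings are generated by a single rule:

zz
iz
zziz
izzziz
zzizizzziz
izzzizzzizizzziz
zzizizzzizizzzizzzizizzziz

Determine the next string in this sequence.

izzzizzzizizzzizzzizizzzizizzzizzzizizzziz

Each term (from the third on) is the two preceding terms concatenated in order: term 3 = zz·iz = zziz.
Continuing: izzzizzzizizzziz · zzizizzzizizzzizzzizizzziz gives term 8.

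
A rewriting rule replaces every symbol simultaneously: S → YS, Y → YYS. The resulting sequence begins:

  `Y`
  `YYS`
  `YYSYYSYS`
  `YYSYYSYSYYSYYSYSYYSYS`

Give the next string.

Rewriting the 21 symbols of YYSYYSYSYYSYYSYSYYSYS one by one yields YYS YYS YS YYS YYS YS YYS YS YYS YYS YS YYS YYS YS YYS YS YYS YYS YS YYS YS; concatenated:

YYSYYSYSYYSYYSYSYYSYSYYSYYSYSYYSYYSYSYYSYSYYSYYSYSYYSYS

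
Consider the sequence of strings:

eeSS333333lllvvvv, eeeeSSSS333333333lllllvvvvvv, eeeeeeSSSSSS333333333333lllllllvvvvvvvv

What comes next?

Term n consists of 2n e's, followed by 2n S's, followed by 3n+3 3's, followed by 2n+1 l's, followed by 2n+2 v's (n = 1, 2, …).
Setting n = 4 gives 8, 8, 15, 9, 10 characters in each block.

eeeeeeeeSSSSSSSS333333333333333lllllllllvvvvvvvvvv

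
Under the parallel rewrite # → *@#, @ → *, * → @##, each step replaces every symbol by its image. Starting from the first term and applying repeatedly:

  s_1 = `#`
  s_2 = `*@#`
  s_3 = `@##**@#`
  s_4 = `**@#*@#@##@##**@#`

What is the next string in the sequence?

Applying the rule to each of the 17 symbols of **@#*@#@##@##**@# gives the pieces @## @## * *@# @## * *@# * *@# *@# * *@# *@# @## @## * *@#, which concatenate to the answer.

@##@##**@#@##**@#**@#*@#**@#*@#@##@##**@#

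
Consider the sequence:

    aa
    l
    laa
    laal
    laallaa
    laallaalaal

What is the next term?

Each term (from the third on) is the previous term followed by the one before it: term 3 = l·aa = laa.
So term 7 is laallaalaal·laallaa.

laallaalaallaallaa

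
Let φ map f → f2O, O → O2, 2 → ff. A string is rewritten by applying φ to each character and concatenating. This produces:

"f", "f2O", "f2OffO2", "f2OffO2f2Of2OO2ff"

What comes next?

φ(f2OffO2f2Of2OO2ff) expands symbol-by-symbol to f2O ff O2 f2O f2O O2 ff f2O ff O2 f2O ff O2 O2 ff f2O f2O; joining the 17 pieces gives the next term.

f2OffO2f2Of2OO2fff2OffO2f2OffO2O2fff2Of2O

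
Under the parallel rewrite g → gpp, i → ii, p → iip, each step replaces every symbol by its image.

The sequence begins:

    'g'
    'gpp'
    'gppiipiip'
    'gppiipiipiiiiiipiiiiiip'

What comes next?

Applying the rule to each of the 23 symbols of gppiipiipiiiiiipiiiiiip gives the pieces gpp iip iip ii ii iip ii ii iip ii ii ii ii ii ii iip ii ii ii ii ii ii iip, which concatenate to the answer.

gppiipiipiiiiiipiiiiiipiiiiiiiiiiiiiipiiiiiiiiiiiiiip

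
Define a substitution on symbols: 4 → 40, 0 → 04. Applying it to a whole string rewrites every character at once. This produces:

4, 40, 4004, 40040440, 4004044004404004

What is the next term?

40040440044040040440400440040440

φ(4004044004404004) expands symbol-by-symbol to 40 04 04 40 04 40 40 04 04 40 40 04 40 04 04 40; joining the 16 pieces gives the next term.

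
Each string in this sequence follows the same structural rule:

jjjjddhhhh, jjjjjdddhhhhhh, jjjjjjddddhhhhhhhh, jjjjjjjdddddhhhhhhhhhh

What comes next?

jjjjjjjjddddddhhhhhhhhhhhh

Reading off run lengths: j runs 4, 5, 6, 7; d runs 2, 3, 4, 5; h runs 4, 6, 8, 10 — each is linear in n, where the shown terms are n = 2, 3, 4, 5.
For the next term, n = 6, so the run lengths are 8, 6, 12.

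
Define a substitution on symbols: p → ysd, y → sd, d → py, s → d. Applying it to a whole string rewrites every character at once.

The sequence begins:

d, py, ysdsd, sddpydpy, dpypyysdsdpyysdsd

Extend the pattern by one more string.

pyysdsdysdsdsddpydpyysdsdsddpydpy

φ(dpypyysdsdpyysdsd) expands symbol-by-symbol to py ysd sd ysd sd sd d py d py ysd sd sd d py d py; joining the 17 pieces gives the next term.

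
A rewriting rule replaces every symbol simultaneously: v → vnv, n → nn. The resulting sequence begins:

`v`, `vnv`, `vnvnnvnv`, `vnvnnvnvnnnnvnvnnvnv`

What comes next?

Rewriting the 20 symbols of vnvnnvnvnnnnvnvnnvnv one by one yields vnv nn vnv nn nn vnv nn vnv nn nn nn nn vnv nn vnv nn nn vnv nn vnv; concatenated:

vnvnnvnvnnnnvnvnnvnvnnnnnnnnvnvnnvnvnnnnvnvnnvnv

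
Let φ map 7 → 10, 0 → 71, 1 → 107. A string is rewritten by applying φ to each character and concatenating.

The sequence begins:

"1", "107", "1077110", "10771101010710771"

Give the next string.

Applying the rule to each of the 17 symbols of 10771101010710771 gives the pieces 107 71 10 10 107 107 71 107 71 107 71 10 107 71 10 10 107, which concatenate to the answer.

10771101010710771107711077110107711010107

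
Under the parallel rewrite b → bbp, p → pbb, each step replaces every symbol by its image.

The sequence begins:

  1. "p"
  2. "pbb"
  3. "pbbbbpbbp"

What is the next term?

pbbbbpbbpbbpbbppbbbbpbbppbb

Expanding pbbbbpbbp: p→pbb, b→bbp, b→bbp, b→bbp, b→bbp, p→pbb, b→bbp, b→bbp, p→pbb. Concatenated: pbb bbp bbp bbp bbp pbb bbp bbp pbb.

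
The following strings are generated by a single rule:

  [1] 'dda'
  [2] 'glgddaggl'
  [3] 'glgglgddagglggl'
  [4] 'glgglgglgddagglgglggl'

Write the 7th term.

glgglgglgglgglgglgddagglgglgglgglgglggl

Each term wraps the previous one in glg on the left and ggl on the right.
From glgglgglgddagglgglggl, 3 further steps: glgglgglgddagglgglggl → glgglgglgglgddagglgglgglggl → glgglgglgglgglgddagglgglgglgglggl → (answer).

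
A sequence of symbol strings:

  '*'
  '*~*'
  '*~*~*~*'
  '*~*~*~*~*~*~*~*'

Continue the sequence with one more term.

s(k+1) = s(k)·~·s(k) — each term doubles the last with '~' between the halves.
One more doubling of *~*~*~*~*~*~*~* gives the answer.

*~*~*~*~*~*~*~*~*~*~*~*~*~*~*~*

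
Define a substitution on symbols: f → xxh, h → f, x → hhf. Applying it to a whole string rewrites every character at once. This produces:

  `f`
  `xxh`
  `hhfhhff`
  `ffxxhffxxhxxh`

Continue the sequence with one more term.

φ(ffxxhffxxhxxh) expands symbol-by-symbol to xxh xxh hhf hhf f xxh xxh hhf hhf f hhf hhf f; joining the 13 pieces gives the next term.

xxhxxhhhfhhffxxhxxhhhfhhffhhfhhff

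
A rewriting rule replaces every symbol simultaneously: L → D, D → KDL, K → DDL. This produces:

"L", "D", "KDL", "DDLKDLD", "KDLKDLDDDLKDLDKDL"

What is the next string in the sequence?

Rewriting the 17 symbols of KDLKDLDDDLKDLDKDL one by one yields DDL KDL D DDL KDL D KDL KDL KDL D DDL KDL D KDL DDL KDL D; concatenated:

DDLKDLDDDLKDLDKDLKDLKDLDDDLKDLDKDLDDLKDLD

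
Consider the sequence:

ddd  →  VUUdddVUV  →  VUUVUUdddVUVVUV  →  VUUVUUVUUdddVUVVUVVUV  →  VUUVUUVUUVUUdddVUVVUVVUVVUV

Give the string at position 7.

Each term wraps the previous one in VUU on the left and VUV on the right.
From VUUVUUVUUVUUdddVUVVUVVUVVUV, 2 further steps: VUUVUUVUUVUUdddVUVVUVVUVVUV → VUUVUUVUUVUUVUUdddVUVVUVVUVVUVVUV → (answer).

VUUVUUVUUVUUVUUVUUdddVUVVUVVUVVUVVUVVUV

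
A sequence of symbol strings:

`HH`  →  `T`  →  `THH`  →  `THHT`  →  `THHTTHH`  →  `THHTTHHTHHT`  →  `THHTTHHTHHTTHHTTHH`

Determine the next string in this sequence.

Each term (from the third on) is the previous term followed by the one before it: term 3 = T·HH = THH.
Continuing: THHTTHHTHHTTHHTTHH · THHTTHHTHHT gives term 8.

THHTTHHTHHTTHHTTHHTHHTTHHTHHT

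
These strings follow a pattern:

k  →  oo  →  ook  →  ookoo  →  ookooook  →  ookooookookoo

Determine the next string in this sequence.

ookooookookooookooook

This is a Fibonacci-style word recurrence s(k) = s(k−1)·s(k−2): e.g. oo·k = ook.
The next term joins ookooookookoo and ookooook.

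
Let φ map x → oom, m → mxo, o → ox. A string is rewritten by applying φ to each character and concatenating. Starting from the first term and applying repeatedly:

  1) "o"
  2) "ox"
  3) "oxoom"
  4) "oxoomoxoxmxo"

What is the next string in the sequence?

Rewriting each symbol of oxoomoxoxmxo: o→ox, x→oom, o→ox, o→ox, m→mxo, o→ox, x→oom, o→ox, x→oom, m→mxo, x→oom, o→ox, which concatenates to ox oom ox ox mxo ox oom ox oom mxo oom ox.

oxoomoxoxmxooxoomoxoommxooomox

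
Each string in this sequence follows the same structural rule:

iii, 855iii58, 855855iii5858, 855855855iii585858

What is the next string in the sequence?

s(k+1) = 855·s(k)·58, so each term gains 855 as a prefix and 58 as a suffix.
Applying this once more to 855855855iii585858:

855855855855iii58585858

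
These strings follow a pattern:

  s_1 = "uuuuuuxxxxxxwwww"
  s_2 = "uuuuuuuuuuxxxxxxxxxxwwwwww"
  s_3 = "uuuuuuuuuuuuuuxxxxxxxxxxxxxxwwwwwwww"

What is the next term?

uuuuuuuuuuuuuuuuuuxxxxxxxxxxxxxxxxxxwwwwwwwwww

Term n consists of 4n-2 u's, followed by 4n-2 x's, followed by 2n w's, where the shown terms are n = 2, 3, 4.
Setting n = 5 gives 18, 18, 10 characters in each block.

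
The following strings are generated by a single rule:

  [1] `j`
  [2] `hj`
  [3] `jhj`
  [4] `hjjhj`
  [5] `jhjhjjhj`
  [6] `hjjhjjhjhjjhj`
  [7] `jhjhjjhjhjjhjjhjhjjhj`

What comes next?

This is a Fibonacci-style word recurrence s(k) = s(k−2)·s(k−1): e.g. j·hj = jhj.
Continuing: hjjhjjhjhjjhj · jhjhjjhjhjjhjjhjhjjhj gives term 8.

hjjhjjhjhjjhjjhjhjjhjhjjhjjhjhjjhj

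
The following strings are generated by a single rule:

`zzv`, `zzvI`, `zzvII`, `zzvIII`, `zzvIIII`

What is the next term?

Each term is the previous one with I appended.
One more step from zzvIIII gives the answer.

zzvIIIII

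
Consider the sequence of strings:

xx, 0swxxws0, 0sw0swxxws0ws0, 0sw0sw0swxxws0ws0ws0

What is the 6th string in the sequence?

0sw0sw0sw0sw0swxxws0ws0ws0ws0ws0

Each term wraps the previous one in 0sw on the left and ws0 on the right.
From 0sw0sw0swxxws0ws0ws0, 2 further steps: 0sw0sw0swxxws0ws0ws0 → 0sw0sw0sw0swxxws0ws0ws0ws0 → (answer).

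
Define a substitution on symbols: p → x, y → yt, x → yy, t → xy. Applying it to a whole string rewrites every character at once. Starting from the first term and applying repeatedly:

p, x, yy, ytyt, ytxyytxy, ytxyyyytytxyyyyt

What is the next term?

φ(ytxyyyytytxyyyyt) expands symbol-by-symbol to yt xy yy yt yt yt yt xy yt xy yy yt yt yt yt xy; joining the 16 pieces gives the next term.

ytxyyyytytytytxyytxyyyytytytytxy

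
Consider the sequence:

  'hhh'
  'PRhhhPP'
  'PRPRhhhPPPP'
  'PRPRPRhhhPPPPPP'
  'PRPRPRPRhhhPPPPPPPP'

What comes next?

PRPRPRPRPRhhhPPPPPPPPPP

s(k+1) = PR·s(k)·PP, so each term gains PR as a prefix and PP as a suffix.
One more step from PRPRPRPRhhhPPPPPPPP gives the answer.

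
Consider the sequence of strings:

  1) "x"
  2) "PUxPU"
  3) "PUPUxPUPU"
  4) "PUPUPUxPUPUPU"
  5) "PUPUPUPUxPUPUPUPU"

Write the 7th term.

PUPUPUPUPUPUxPUPUPUPUPUPU

Each term wraps the previous one in PU on the left and PU on the right.
From PUPUPUPUxPUPUPUPU, 2 further steps: PUPUPUPUxPUPUPUPU → PUPUPUPUPUxPUPUPUPUPU → (answer).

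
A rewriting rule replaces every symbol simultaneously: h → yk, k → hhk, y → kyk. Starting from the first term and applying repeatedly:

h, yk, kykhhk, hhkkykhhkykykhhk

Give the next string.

ykykhhkhhkkykhhkykykhhkkykhhkkykhhkykykhhk

Replace each of the 16 characters of hhkkykhhkykykhhk in place — yk yk hhk hhk kyk hhk yk yk hhk kyk hhk kyk hhk yk yk hhk — and concatenate.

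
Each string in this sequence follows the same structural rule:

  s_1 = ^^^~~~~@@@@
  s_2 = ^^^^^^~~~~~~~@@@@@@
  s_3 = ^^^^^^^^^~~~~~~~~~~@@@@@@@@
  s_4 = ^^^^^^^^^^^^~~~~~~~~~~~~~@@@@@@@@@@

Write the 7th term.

^^^^^^^^^^^^^^^^^^^^^~~~~~~~~~~~~~~~~~~~~~~@@@@@@@@@@@@@@@@

Each string has the form ^^{3n} ~^{3n+1} @^{2n+2} (n = 1, 2, …).
For term 7, n = 7, so the run lengths are 21, 22, 16.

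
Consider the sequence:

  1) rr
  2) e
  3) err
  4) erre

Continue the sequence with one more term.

erreerr

This is a Fibonacci-style word recurrence s(k) = s(k−1)·s(k−2): e.g. e·rr = err.
Continuing: erre · err gives term 5.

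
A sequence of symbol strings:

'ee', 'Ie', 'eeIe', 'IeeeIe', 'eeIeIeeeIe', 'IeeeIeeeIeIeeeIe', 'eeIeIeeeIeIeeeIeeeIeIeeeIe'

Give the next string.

IeeeIeeeIeIeeeIeeeIeIeeeIeIeeeIeeeIeIeeeIe

Each term (from the third on) is the two preceding terms concatenated in order: term 3 = ee·Ie = eeIe.
Continuing: IeeeIeeeIeIeeeIe · eeIeIeeeIeIeeeIeeeIeIeeeIe gives term 8.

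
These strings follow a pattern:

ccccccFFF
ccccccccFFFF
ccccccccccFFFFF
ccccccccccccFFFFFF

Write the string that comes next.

Term n consists of 2n c's, followed by n F's, where the shown terms are n = 3, 4, 5, 6.
At n = 7 the blocks have lengths 14, 7.

ccccccccccccccFFFFFFF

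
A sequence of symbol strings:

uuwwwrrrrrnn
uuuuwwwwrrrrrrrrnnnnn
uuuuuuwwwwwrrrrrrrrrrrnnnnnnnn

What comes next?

Each string has the form u^{2n} w^{n+2} r^{3n+2} n^{3n-1} (n = 1, 2, …).
Setting n = 4 gives 8, 6, 14, 11 characters in each block.

uuuuuuuuwwwwwwrrrrrrrrrrrrrrnnnnnnnnnnn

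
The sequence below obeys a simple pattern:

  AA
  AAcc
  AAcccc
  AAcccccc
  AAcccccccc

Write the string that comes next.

Each term is the previous one with cc appended.
Applying this once more to AAcccccccc:

AAcccccccccc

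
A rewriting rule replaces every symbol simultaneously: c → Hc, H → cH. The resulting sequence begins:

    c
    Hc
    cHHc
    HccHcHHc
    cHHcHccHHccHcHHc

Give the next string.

HccHcHHccHHcHccHcHHcHccHHccHcHHc

Applying the rule to each of the 16 symbols of cHHcHccHHccHcHHc gives the pieces Hc cH cH Hc cH Hc Hc cH cH Hc Hc cH Hc cH cH Hc, which concatenate to the answer.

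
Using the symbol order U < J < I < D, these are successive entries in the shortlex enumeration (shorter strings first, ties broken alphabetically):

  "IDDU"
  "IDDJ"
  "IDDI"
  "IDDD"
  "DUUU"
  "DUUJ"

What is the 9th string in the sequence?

Advancing 3 positions from DUUJ through DUUJ → DUUI → DUUD reaches term 9.

DUJU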